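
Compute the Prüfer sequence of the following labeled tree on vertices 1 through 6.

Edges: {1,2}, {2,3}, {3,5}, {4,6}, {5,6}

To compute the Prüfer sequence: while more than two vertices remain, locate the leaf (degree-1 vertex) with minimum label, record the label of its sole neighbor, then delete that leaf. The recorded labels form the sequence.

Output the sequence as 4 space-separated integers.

Answer: 2 3 5 6

Derivation:
Step 1: leaves = {1,4}. Remove smallest leaf 1, emit neighbor 2.
Step 2: leaves = {2,4}. Remove smallest leaf 2, emit neighbor 3.
Step 3: leaves = {3,4}. Remove smallest leaf 3, emit neighbor 5.
Step 4: leaves = {4,5}. Remove smallest leaf 4, emit neighbor 6.
Done: 2 vertices remain (5, 6). Sequence = [2 3 5 6]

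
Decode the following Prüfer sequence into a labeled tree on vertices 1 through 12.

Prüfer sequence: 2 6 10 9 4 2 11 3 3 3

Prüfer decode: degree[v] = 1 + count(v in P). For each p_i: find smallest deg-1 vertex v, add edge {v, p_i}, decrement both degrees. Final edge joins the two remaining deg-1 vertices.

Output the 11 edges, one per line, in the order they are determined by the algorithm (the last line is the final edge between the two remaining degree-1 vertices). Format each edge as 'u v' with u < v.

Answer: 1 2
5 6
6 10
7 9
4 8
2 4
2 11
3 9
3 10
3 11
3 12

Derivation:
Initial degrees: {1:1, 2:3, 3:4, 4:2, 5:1, 6:2, 7:1, 8:1, 9:2, 10:2, 11:2, 12:1}
Step 1: smallest deg-1 vertex = 1, p_1 = 2. Add edge {1,2}. Now deg[1]=0, deg[2]=2.
Step 2: smallest deg-1 vertex = 5, p_2 = 6. Add edge {5,6}. Now deg[5]=0, deg[6]=1.
Step 3: smallest deg-1 vertex = 6, p_3 = 10. Add edge {6,10}. Now deg[6]=0, deg[10]=1.
Step 4: smallest deg-1 vertex = 7, p_4 = 9. Add edge {7,9}. Now deg[7]=0, deg[9]=1.
Step 5: smallest deg-1 vertex = 8, p_5 = 4. Add edge {4,8}. Now deg[8]=0, deg[4]=1.
Step 6: smallest deg-1 vertex = 4, p_6 = 2. Add edge {2,4}. Now deg[4]=0, deg[2]=1.
Step 7: smallest deg-1 vertex = 2, p_7 = 11. Add edge {2,11}. Now deg[2]=0, deg[11]=1.
Step 8: smallest deg-1 vertex = 9, p_8 = 3. Add edge {3,9}. Now deg[9]=0, deg[3]=3.
Step 9: smallest deg-1 vertex = 10, p_9 = 3. Add edge {3,10}. Now deg[10]=0, deg[3]=2.
Step 10: smallest deg-1 vertex = 11, p_10 = 3. Add edge {3,11}. Now deg[11]=0, deg[3]=1.
Final: two remaining deg-1 vertices are 3, 12. Add edge {3,12}.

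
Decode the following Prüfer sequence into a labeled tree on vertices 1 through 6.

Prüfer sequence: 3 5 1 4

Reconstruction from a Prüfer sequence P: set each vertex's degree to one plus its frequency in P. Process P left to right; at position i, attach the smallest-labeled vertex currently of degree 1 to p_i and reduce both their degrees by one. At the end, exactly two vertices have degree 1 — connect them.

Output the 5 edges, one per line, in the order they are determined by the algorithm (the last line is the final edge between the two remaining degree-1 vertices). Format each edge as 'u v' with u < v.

Initial degrees: {1:2, 2:1, 3:2, 4:2, 5:2, 6:1}
Step 1: smallest deg-1 vertex = 2, p_1 = 3. Add edge {2,3}. Now deg[2]=0, deg[3]=1.
Step 2: smallest deg-1 vertex = 3, p_2 = 5. Add edge {3,5}. Now deg[3]=0, deg[5]=1.
Step 3: smallest deg-1 vertex = 5, p_3 = 1. Add edge {1,5}. Now deg[5]=0, deg[1]=1.
Step 4: smallest deg-1 vertex = 1, p_4 = 4. Add edge {1,4}. Now deg[1]=0, deg[4]=1.
Final: two remaining deg-1 vertices are 4, 6. Add edge {4,6}.

Answer: 2 3
3 5
1 5
1 4
4 6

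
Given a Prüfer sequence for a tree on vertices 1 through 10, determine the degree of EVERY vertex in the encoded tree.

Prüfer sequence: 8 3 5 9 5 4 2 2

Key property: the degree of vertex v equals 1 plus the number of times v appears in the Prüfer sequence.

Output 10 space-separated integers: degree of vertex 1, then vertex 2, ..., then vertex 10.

Answer: 1 3 2 2 3 1 1 2 2 1

Derivation:
p_1 = 8: count[8] becomes 1
p_2 = 3: count[3] becomes 1
p_3 = 5: count[5] becomes 1
p_4 = 9: count[9] becomes 1
p_5 = 5: count[5] becomes 2
p_6 = 4: count[4] becomes 1
p_7 = 2: count[2] becomes 1
p_8 = 2: count[2] becomes 2
Degrees (1 + count): deg[1]=1+0=1, deg[2]=1+2=3, deg[3]=1+1=2, deg[4]=1+1=2, deg[5]=1+2=3, deg[6]=1+0=1, deg[7]=1+0=1, deg[8]=1+1=2, deg[9]=1+1=2, deg[10]=1+0=1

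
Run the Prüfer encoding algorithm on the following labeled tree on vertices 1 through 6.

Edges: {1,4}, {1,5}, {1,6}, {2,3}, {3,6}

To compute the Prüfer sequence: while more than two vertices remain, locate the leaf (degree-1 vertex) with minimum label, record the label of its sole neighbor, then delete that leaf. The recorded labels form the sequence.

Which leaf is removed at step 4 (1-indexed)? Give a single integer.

Answer: 5

Derivation:
Step 1: current leaves = {2,4,5}. Remove leaf 2 (neighbor: 3).
Step 2: current leaves = {3,4,5}. Remove leaf 3 (neighbor: 6).
Step 3: current leaves = {4,5,6}. Remove leaf 4 (neighbor: 1).
Step 4: current leaves = {5,6}. Remove leaf 5 (neighbor: 1).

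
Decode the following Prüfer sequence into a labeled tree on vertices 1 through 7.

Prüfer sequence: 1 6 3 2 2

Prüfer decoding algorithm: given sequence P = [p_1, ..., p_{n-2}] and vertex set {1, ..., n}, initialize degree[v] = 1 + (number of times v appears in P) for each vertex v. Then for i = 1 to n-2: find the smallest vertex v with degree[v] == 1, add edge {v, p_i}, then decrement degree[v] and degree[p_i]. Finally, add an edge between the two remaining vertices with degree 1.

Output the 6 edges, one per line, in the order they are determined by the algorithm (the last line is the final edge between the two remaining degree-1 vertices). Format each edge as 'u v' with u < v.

Answer: 1 4
1 6
3 5
2 3
2 6
2 7

Derivation:
Initial degrees: {1:2, 2:3, 3:2, 4:1, 5:1, 6:2, 7:1}
Step 1: smallest deg-1 vertex = 4, p_1 = 1. Add edge {1,4}. Now deg[4]=0, deg[1]=1.
Step 2: smallest deg-1 vertex = 1, p_2 = 6. Add edge {1,6}. Now deg[1]=0, deg[6]=1.
Step 3: smallest deg-1 vertex = 5, p_3 = 3. Add edge {3,5}. Now deg[5]=0, deg[3]=1.
Step 4: smallest deg-1 vertex = 3, p_4 = 2. Add edge {2,3}. Now deg[3]=0, deg[2]=2.
Step 5: smallest deg-1 vertex = 6, p_5 = 2. Add edge {2,6}. Now deg[6]=0, deg[2]=1.
Final: two remaining deg-1 vertices are 2, 7. Add edge {2,7}.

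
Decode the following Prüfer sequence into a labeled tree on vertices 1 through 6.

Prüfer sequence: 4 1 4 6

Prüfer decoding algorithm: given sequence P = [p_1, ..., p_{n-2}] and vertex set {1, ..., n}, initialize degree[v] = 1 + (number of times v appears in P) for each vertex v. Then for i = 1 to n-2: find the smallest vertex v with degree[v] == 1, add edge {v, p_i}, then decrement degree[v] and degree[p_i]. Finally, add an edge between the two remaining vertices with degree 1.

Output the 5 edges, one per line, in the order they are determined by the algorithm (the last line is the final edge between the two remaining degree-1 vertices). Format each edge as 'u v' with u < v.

Initial degrees: {1:2, 2:1, 3:1, 4:3, 5:1, 6:2}
Step 1: smallest deg-1 vertex = 2, p_1 = 4. Add edge {2,4}. Now deg[2]=0, deg[4]=2.
Step 2: smallest deg-1 vertex = 3, p_2 = 1. Add edge {1,3}. Now deg[3]=0, deg[1]=1.
Step 3: smallest deg-1 vertex = 1, p_3 = 4. Add edge {1,4}. Now deg[1]=0, deg[4]=1.
Step 4: smallest deg-1 vertex = 4, p_4 = 6. Add edge {4,6}. Now deg[4]=0, deg[6]=1.
Final: two remaining deg-1 vertices are 5, 6. Add edge {5,6}.

Answer: 2 4
1 3
1 4
4 6
5 6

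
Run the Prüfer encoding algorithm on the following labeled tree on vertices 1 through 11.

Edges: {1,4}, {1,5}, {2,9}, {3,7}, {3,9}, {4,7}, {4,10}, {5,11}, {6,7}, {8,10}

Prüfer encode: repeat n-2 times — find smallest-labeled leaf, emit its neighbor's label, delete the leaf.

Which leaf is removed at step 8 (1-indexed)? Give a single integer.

Step 1: current leaves = {2,6,8,11}. Remove leaf 2 (neighbor: 9).
Step 2: current leaves = {6,8,9,11}. Remove leaf 6 (neighbor: 7).
Step 3: current leaves = {8,9,11}. Remove leaf 8 (neighbor: 10).
Step 4: current leaves = {9,10,11}. Remove leaf 9 (neighbor: 3).
Step 5: current leaves = {3,10,11}. Remove leaf 3 (neighbor: 7).
Step 6: current leaves = {7,10,11}. Remove leaf 7 (neighbor: 4).
Step 7: current leaves = {10,11}. Remove leaf 10 (neighbor: 4).
Step 8: current leaves = {4,11}. Remove leaf 4 (neighbor: 1).

Answer: 4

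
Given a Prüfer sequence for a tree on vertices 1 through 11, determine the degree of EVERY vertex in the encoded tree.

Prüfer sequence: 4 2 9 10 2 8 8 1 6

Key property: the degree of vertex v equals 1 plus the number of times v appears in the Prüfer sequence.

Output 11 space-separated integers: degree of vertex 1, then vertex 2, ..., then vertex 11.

p_1 = 4: count[4] becomes 1
p_2 = 2: count[2] becomes 1
p_3 = 9: count[9] becomes 1
p_4 = 10: count[10] becomes 1
p_5 = 2: count[2] becomes 2
p_6 = 8: count[8] becomes 1
p_7 = 8: count[8] becomes 2
p_8 = 1: count[1] becomes 1
p_9 = 6: count[6] becomes 1
Degrees (1 + count): deg[1]=1+1=2, deg[2]=1+2=3, deg[3]=1+0=1, deg[4]=1+1=2, deg[5]=1+0=1, deg[6]=1+1=2, deg[7]=1+0=1, deg[8]=1+2=3, deg[9]=1+1=2, deg[10]=1+1=2, deg[11]=1+0=1

Answer: 2 3 1 2 1 2 1 3 2 2 1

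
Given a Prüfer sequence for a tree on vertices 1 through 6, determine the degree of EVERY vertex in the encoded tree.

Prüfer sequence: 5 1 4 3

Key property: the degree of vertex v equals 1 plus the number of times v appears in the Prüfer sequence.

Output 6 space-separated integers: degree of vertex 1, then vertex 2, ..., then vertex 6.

p_1 = 5: count[5] becomes 1
p_2 = 1: count[1] becomes 1
p_3 = 4: count[4] becomes 1
p_4 = 3: count[3] becomes 1
Degrees (1 + count): deg[1]=1+1=2, deg[2]=1+0=1, deg[3]=1+1=2, deg[4]=1+1=2, deg[5]=1+1=2, deg[6]=1+0=1

Answer: 2 1 2 2 2 1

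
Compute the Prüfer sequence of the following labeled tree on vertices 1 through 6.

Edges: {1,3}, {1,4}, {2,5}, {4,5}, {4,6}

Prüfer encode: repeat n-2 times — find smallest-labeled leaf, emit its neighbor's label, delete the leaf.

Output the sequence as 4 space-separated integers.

Answer: 5 1 4 4

Derivation:
Step 1: leaves = {2,3,6}. Remove smallest leaf 2, emit neighbor 5.
Step 2: leaves = {3,5,6}. Remove smallest leaf 3, emit neighbor 1.
Step 3: leaves = {1,5,6}. Remove smallest leaf 1, emit neighbor 4.
Step 4: leaves = {5,6}. Remove smallest leaf 5, emit neighbor 4.
Done: 2 vertices remain (4, 6). Sequence = [5 1 4 4]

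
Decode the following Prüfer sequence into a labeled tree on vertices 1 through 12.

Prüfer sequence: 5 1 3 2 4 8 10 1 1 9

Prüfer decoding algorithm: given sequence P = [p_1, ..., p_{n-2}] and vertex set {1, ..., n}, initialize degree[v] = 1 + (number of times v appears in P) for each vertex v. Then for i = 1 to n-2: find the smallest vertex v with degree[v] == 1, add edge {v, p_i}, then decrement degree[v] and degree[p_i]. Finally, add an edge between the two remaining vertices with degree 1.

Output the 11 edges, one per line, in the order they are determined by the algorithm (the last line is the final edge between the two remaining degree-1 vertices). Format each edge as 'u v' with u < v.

Answer: 5 6
1 5
3 7
2 3
2 4
4 8
8 10
1 10
1 11
1 9
9 12

Derivation:
Initial degrees: {1:4, 2:2, 3:2, 4:2, 5:2, 6:1, 7:1, 8:2, 9:2, 10:2, 11:1, 12:1}
Step 1: smallest deg-1 vertex = 6, p_1 = 5. Add edge {5,6}. Now deg[6]=0, deg[5]=1.
Step 2: smallest deg-1 vertex = 5, p_2 = 1. Add edge {1,5}. Now deg[5]=0, deg[1]=3.
Step 3: smallest deg-1 vertex = 7, p_3 = 3. Add edge {3,7}. Now deg[7]=0, deg[3]=1.
Step 4: smallest deg-1 vertex = 3, p_4 = 2. Add edge {2,3}. Now deg[3]=0, deg[2]=1.
Step 5: smallest deg-1 vertex = 2, p_5 = 4. Add edge {2,4}. Now deg[2]=0, deg[4]=1.
Step 6: smallest deg-1 vertex = 4, p_6 = 8. Add edge {4,8}. Now deg[4]=0, deg[8]=1.
Step 7: smallest deg-1 vertex = 8, p_7 = 10. Add edge {8,10}. Now deg[8]=0, deg[10]=1.
Step 8: smallest deg-1 vertex = 10, p_8 = 1. Add edge {1,10}. Now deg[10]=0, deg[1]=2.
Step 9: smallest deg-1 vertex = 11, p_9 = 1. Add edge {1,11}. Now deg[11]=0, deg[1]=1.
Step 10: smallest deg-1 vertex = 1, p_10 = 9. Add edge {1,9}. Now deg[1]=0, deg[9]=1.
Final: two remaining deg-1 vertices are 9, 12. Add edge {9,12}.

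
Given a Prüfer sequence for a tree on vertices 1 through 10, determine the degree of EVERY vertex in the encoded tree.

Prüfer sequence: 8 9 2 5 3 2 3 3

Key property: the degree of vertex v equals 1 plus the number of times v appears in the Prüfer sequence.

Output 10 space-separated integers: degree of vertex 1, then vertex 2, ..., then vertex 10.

p_1 = 8: count[8] becomes 1
p_2 = 9: count[9] becomes 1
p_3 = 2: count[2] becomes 1
p_4 = 5: count[5] becomes 1
p_5 = 3: count[3] becomes 1
p_6 = 2: count[2] becomes 2
p_7 = 3: count[3] becomes 2
p_8 = 3: count[3] becomes 3
Degrees (1 + count): deg[1]=1+0=1, deg[2]=1+2=3, deg[3]=1+3=4, deg[4]=1+0=1, deg[5]=1+1=2, deg[6]=1+0=1, deg[7]=1+0=1, deg[8]=1+1=2, deg[9]=1+1=2, deg[10]=1+0=1

Answer: 1 3 4 1 2 1 1 2 2 1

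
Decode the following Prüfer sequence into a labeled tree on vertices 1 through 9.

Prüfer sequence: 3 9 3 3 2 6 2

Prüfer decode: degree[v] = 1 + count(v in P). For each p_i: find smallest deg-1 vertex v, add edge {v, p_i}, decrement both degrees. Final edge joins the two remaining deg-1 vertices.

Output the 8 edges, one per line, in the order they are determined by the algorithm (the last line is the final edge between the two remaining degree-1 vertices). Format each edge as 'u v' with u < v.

Initial degrees: {1:1, 2:3, 3:4, 4:1, 5:1, 6:2, 7:1, 8:1, 9:2}
Step 1: smallest deg-1 vertex = 1, p_1 = 3. Add edge {1,3}. Now deg[1]=0, deg[3]=3.
Step 2: smallest deg-1 vertex = 4, p_2 = 9. Add edge {4,9}. Now deg[4]=0, deg[9]=1.
Step 3: smallest deg-1 vertex = 5, p_3 = 3. Add edge {3,5}. Now deg[5]=0, deg[3]=2.
Step 4: smallest deg-1 vertex = 7, p_4 = 3. Add edge {3,7}. Now deg[7]=0, deg[3]=1.
Step 5: smallest deg-1 vertex = 3, p_5 = 2. Add edge {2,3}. Now deg[3]=0, deg[2]=2.
Step 6: smallest deg-1 vertex = 8, p_6 = 6. Add edge {6,8}. Now deg[8]=0, deg[6]=1.
Step 7: smallest deg-1 vertex = 6, p_7 = 2. Add edge {2,6}. Now deg[6]=0, deg[2]=1.
Final: two remaining deg-1 vertices are 2, 9. Add edge {2,9}.

Answer: 1 3
4 9
3 5
3 7
2 3
6 8
2 6
2 9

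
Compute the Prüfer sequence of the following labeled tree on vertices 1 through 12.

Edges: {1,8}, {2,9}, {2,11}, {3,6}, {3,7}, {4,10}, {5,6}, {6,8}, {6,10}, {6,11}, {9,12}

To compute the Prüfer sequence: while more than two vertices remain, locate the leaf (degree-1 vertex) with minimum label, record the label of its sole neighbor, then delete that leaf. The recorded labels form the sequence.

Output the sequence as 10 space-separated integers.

Answer: 8 10 6 3 6 6 6 11 2 9

Derivation:
Step 1: leaves = {1,4,5,7,12}. Remove smallest leaf 1, emit neighbor 8.
Step 2: leaves = {4,5,7,8,12}. Remove smallest leaf 4, emit neighbor 10.
Step 3: leaves = {5,7,8,10,12}. Remove smallest leaf 5, emit neighbor 6.
Step 4: leaves = {7,8,10,12}. Remove smallest leaf 7, emit neighbor 3.
Step 5: leaves = {3,8,10,12}. Remove smallest leaf 3, emit neighbor 6.
Step 6: leaves = {8,10,12}. Remove smallest leaf 8, emit neighbor 6.
Step 7: leaves = {10,12}. Remove smallest leaf 10, emit neighbor 6.
Step 8: leaves = {6,12}. Remove smallest leaf 6, emit neighbor 11.
Step 9: leaves = {11,12}. Remove smallest leaf 11, emit neighbor 2.
Step 10: leaves = {2,12}. Remove smallest leaf 2, emit neighbor 9.
Done: 2 vertices remain (9, 12). Sequence = [8 10 6 3 6 6 6 11 2 9]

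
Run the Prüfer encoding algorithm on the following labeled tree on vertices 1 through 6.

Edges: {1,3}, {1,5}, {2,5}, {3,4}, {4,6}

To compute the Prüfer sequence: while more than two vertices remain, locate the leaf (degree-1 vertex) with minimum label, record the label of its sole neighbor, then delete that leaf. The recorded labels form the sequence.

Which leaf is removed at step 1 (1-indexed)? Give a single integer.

Step 1: current leaves = {2,6}. Remove leaf 2 (neighbor: 5).

Answer: 2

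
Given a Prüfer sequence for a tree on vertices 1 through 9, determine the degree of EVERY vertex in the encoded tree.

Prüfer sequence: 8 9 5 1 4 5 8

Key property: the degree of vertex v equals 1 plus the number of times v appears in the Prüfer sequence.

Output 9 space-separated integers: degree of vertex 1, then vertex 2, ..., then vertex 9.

p_1 = 8: count[8] becomes 1
p_2 = 9: count[9] becomes 1
p_3 = 5: count[5] becomes 1
p_4 = 1: count[1] becomes 1
p_5 = 4: count[4] becomes 1
p_6 = 5: count[5] becomes 2
p_7 = 8: count[8] becomes 2
Degrees (1 + count): deg[1]=1+1=2, deg[2]=1+0=1, deg[3]=1+0=1, deg[4]=1+1=2, deg[5]=1+2=3, deg[6]=1+0=1, deg[7]=1+0=1, deg[8]=1+2=3, deg[9]=1+1=2

Answer: 2 1 1 2 3 1 1 3 2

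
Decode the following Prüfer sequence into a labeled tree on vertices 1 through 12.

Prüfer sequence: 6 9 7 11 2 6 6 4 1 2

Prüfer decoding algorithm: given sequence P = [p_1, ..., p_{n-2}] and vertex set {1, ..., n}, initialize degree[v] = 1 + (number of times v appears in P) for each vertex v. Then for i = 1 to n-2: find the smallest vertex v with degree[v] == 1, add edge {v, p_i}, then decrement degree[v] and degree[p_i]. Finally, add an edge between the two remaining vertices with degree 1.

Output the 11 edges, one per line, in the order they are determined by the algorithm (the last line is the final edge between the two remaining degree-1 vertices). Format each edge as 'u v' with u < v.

Answer: 3 6
5 9
7 8
7 11
2 9
6 10
6 11
4 6
1 4
1 2
2 12

Derivation:
Initial degrees: {1:2, 2:3, 3:1, 4:2, 5:1, 6:4, 7:2, 8:1, 9:2, 10:1, 11:2, 12:1}
Step 1: smallest deg-1 vertex = 3, p_1 = 6. Add edge {3,6}. Now deg[3]=0, deg[6]=3.
Step 2: smallest deg-1 vertex = 5, p_2 = 9. Add edge {5,9}. Now deg[5]=0, deg[9]=1.
Step 3: smallest deg-1 vertex = 8, p_3 = 7. Add edge {7,8}. Now deg[8]=0, deg[7]=1.
Step 4: smallest deg-1 vertex = 7, p_4 = 11. Add edge {7,11}. Now deg[7]=0, deg[11]=1.
Step 5: smallest deg-1 vertex = 9, p_5 = 2. Add edge {2,9}. Now deg[9]=0, deg[2]=2.
Step 6: smallest deg-1 vertex = 10, p_6 = 6. Add edge {6,10}. Now deg[10]=0, deg[6]=2.
Step 7: smallest deg-1 vertex = 11, p_7 = 6. Add edge {6,11}. Now deg[11]=0, deg[6]=1.
Step 8: smallest deg-1 vertex = 6, p_8 = 4. Add edge {4,6}. Now deg[6]=0, deg[4]=1.
Step 9: smallest deg-1 vertex = 4, p_9 = 1. Add edge {1,4}. Now deg[4]=0, deg[1]=1.
Step 10: smallest deg-1 vertex = 1, p_10 = 2. Add edge {1,2}. Now deg[1]=0, deg[2]=1.
Final: two remaining deg-1 vertices are 2, 12. Add edge {2,12}.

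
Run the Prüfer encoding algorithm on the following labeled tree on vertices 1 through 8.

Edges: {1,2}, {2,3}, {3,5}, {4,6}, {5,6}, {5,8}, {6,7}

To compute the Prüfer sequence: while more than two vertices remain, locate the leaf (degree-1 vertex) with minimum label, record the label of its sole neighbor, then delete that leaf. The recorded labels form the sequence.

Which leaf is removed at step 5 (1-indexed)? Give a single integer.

Answer: 7

Derivation:
Step 1: current leaves = {1,4,7,8}. Remove leaf 1 (neighbor: 2).
Step 2: current leaves = {2,4,7,8}. Remove leaf 2 (neighbor: 3).
Step 3: current leaves = {3,4,7,8}. Remove leaf 3 (neighbor: 5).
Step 4: current leaves = {4,7,8}. Remove leaf 4 (neighbor: 6).
Step 5: current leaves = {7,8}. Remove leaf 7 (neighbor: 6).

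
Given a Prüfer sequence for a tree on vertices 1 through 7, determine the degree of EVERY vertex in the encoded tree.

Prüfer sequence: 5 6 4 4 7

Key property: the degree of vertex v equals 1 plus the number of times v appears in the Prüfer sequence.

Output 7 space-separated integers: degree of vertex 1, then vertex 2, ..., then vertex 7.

p_1 = 5: count[5] becomes 1
p_2 = 6: count[6] becomes 1
p_3 = 4: count[4] becomes 1
p_4 = 4: count[4] becomes 2
p_5 = 7: count[7] becomes 1
Degrees (1 + count): deg[1]=1+0=1, deg[2]=1+0=1, deg[3]=1+0=1, deg[4]=1+2=3, deg[5]=1+1=2, deg[6]=1+1=2, deg[7]=1+1=2

Answer: 1 1 1 3 2 2 2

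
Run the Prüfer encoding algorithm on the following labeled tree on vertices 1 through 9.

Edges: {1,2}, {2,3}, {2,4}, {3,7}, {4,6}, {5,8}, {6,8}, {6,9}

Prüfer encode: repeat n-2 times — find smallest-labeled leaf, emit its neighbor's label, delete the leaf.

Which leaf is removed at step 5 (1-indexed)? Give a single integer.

Step 1: current leaves = {1,5,7,9}. Remove leaf 1 (neighbor: 2).
Step 2: current leaves = {5,7,9}. Remove leaf 5 (neighbor: 8).
Step 3: current leaves = {7,8,9}. Remove leaf 7 (neighbor: 3).
Step 4: current leaves = {3,8,9}. Remove leaf 3 (neighbor: 2).
Step 5: current leaves = {2,8,9}. Remove leaf 2 (neighbor: 4).

Answer: 2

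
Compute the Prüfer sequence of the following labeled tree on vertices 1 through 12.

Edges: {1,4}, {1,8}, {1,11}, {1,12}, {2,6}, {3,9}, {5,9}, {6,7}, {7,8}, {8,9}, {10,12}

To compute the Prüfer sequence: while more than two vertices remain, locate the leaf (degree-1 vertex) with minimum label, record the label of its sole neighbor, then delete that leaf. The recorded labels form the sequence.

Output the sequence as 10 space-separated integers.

Step 1: leaves = {2,3,4,5,10,11}. Remove smallest leaf 2, emit neighbor 6.
Step 2: leaves = {3,4,5,6,10,11}. Remove smallest leaf 3, emit neighbor 9.
Step 3: leaves = {4,5,6,10,11}. Remove smallest leaf 4, emit neighbor 1.
Step 4: leaves = {5,6,10,11}. Remove smallest leaf 5, emit neighbor 9.
Step 5: leaves = {6,9,10,11}. Remove smallest leaf 6, emit neighbor 7.
Step 6: leaves = {7,9,10,11}. Remove smallest leaf 7, emit neighbor 8.
Step 7: leaves = {9,10,11}. Remove smallest leaf 9, emit neighbor 8.
Step 8: leaves = {8,10,11}. Remove smallest leaf 8, emit neighbor 1.
Step 9: leaves = {10,11}. Remove smallest leaf 10, emit neighbor 12.
Step 10: leaves = {11,12}. Remove smallest leaf 11, emit neighbor 1.
Done: 2 vertices remain (1, 12). Sequence = [6 9 1 9 7 8 8 1 12 1]

Answer: 6 9 1 9 7 8 8 1 12 1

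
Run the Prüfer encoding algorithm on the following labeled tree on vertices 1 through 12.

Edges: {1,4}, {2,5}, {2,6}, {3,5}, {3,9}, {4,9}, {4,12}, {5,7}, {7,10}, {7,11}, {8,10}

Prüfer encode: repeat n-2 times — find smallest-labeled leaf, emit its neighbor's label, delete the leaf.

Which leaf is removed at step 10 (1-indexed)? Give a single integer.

Answer: 9

Derivation:
Step 1: current leaves = {1,6,8,11,12}. Remove leaf 1 (neighbor: 4).
Step 2: current leaves = {6,8,11,12}. Remove leaf 6 (neighbor: 2).
Step 3: current leaves = {2,8,11,12}. Remove leaf 2 (neighbor: 5).
Step 4: current leaves = {8,11,12}. Remove leaf 8 (neighbor: 10).
Step 5: current leaves = {10,11,12}. Remove leaf 10 (neighbor: 7).
Step 6: current leaves = {11,12}. Remove leaf 11 (neighbor: 7).
Step 7: current leaves = {7,12}. Remove leaf 7 (neighbor: 5).
Step 8: current leaves = {5,12}. Remove leaf 5 (neighbor: 3).
Step 9: current leaves = {3,12}. Remove leaf 3 (neighbor: 9).
Step 10: current leaves = {9,12}. Remove leaf 9 (neighbor: 4).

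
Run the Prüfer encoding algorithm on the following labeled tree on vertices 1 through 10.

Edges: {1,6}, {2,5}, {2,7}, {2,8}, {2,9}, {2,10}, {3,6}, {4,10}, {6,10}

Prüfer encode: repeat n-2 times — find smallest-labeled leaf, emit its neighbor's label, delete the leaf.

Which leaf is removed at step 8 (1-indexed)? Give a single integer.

Answer: 9

Derivation:
Step 1: current leaves = {1,3,4,5,7,8,9}. Remove leaf 1 (neighbor: 6).
Step 2: current leaves = {3,4,5,7,8,9}. Remove leaf 3 (neighbor: 6).
Step 3: current leaves = {4,5,6,7,8,9}. Remove leaf 4 (neighbor: 10).
Step 4: current leaves = {5,6,7,8,9}. Remove leaf 5 (neighbor: 2).
Step 5: current leaves = {6,7,8,9}. Remove leaf 6 (neighbor: 10).
Step 6: current leaves = {7,8,9,10}. Remove leaf 7 (neighbor: 2).
Step 7: current leaves = {8,9,10}. Remove leaf 8 (neighbor: 2).
Step 8: current leaves = {9,10}. Remove leaf 9 (neighbor: 2).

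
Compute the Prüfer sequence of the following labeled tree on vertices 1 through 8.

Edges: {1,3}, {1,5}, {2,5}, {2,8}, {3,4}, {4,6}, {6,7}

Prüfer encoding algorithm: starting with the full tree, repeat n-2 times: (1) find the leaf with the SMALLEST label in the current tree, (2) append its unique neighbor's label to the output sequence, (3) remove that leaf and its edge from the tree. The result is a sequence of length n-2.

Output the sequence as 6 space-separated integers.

Step 1: leaves = {7,8}. Remove smallest leaf 7, emit neighbor 6.
Step 2: leaves = {6,8}. Remove smallest leaf 6, emit neighbor 4.
Step 3: leaves = {4,8}. Remove smallest leaf 4, emit neighbor 3.
Step 4: leaves = {3,8}. Remove smallest leaf 3, emit neighbor 1.
Step 5: leaves = {1,8}. Remove smallest leaf 1, emit neighbor 5.
Step 6: leaves = {5,8}. Remove smallest leaf 5, emit neighbor 2.
Done: 2 vertices remain (2, 8). Sequence = [6 4 3 1 5 2]

Answer: 6 4 3 1 5 2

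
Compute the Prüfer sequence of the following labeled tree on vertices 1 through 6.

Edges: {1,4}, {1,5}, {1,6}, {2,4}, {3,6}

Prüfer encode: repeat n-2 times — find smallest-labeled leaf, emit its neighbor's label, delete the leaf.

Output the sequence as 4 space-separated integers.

Answer: 4 6 1 1

Derivation:
Step 1: leaves = {2,3,5}. Remove smallest leaf 2, emit neighbor 4.
Step 2: leaves = {3,4,5}. Remove smallest leaf 3, emit neighbor 6.
Step 3: leaves = {4,5,6}. Remove smallest leaf 4, emit neighbor 1.
Step 4: leaves = {5,6}. Remove smallest leaf 5, emit neighbor 1.
Done: 2 vertices remain (1, 6). Sequence = [4 6 1 1]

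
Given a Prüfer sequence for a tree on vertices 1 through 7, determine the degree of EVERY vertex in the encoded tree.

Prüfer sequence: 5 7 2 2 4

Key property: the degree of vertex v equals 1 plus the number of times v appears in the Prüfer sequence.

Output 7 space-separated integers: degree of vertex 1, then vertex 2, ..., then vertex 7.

p_1 = 5: count[5] becomes 1
p_2 = 7: count[7] becomes 1
p_3 = 2: count[2] becomes 1
p_4 = 2: count[2] becomes 2
p_5 = 4: count[4] becomes 1
Degrees (1 + count): deg[1]=1+0=1, deg[2]=1+2=3, deg[3]=1+0=1, deg[4]=1+1=2, deg[5]=1+1=2, deg[6]=1+0=1, deg[7]=1+1=2

Answer: 1 3 1 2 2 1 2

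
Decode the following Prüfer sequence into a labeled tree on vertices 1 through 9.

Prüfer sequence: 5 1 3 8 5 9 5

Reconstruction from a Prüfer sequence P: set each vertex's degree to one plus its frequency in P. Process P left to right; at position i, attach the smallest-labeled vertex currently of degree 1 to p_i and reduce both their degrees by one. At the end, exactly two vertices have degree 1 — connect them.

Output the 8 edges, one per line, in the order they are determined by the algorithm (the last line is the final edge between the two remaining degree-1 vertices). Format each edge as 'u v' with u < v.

Answer: 2 5
1 4
1 3
3 8
5 6
7 9
5 8
5 9

Derivation:
Initial degrees: {1:2, 2:1, 3:2, 4:1, 5:4, 6:1, 7:1, 8:2, 9:2}
Step 1: smallest deg-1 vertex = 2, p_1 = 5. Add edge {2,5}. Now deg[2]=0, deg[5]=3.
Step 2: smallest deg-1 vertex = 4, p_2 = 1. Add edge {1,4}. Now deg[4]=0, deg[1]=1.
Step 3: smallest deg-1 vertex = 1, p_3 = 3. Add edge {1,3}. Now deg[1]=0, deg[3]=1.
Step 4: smallest deg-1 vertex = 3, p_4 = 8. Add edge {3,8}. Now deg[3]=0, deg[8]=1.
Step 5: smallest deg-1 vertex = 6, p_5 = 5. Add edge {5,6}. Now deg[6]=0, deg[5]=2.
Step 6: smallest deg-1 vertex = 7, p_6 = 9. Add edge {7,9}. Now deg[7]=0, deg[9]=1.
Step 7: smallest deg-1 vertex = 8, p_7 = 5. Add edge {5,8}. Now deg[8]=0, deg[5]=1.
Final: two remaining deg-1 vertices are 5, 9. Add edge {5,9}.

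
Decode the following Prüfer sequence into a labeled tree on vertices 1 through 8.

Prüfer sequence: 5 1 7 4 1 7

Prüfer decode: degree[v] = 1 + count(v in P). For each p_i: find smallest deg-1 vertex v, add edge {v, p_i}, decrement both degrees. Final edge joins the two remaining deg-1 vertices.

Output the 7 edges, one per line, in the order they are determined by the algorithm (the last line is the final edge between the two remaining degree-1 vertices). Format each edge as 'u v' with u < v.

Initial degrees: {1:3, 2:1, 3:1, 4:2, 5:2, 6:1, 7:3, 8:1}
Step 1: smallest deg-1 vertex = 2, p_1 = 5. Add edge {2,5}. Now deg[2]=0, deg[5]=1.
Step 2: smallest deg-1 vertex = 3, p_2 = 1. Add edge {1,3}. Now deg[3]=0, deg[1]=2.
Step 3: smallest deg-1 vertex = 5, p_3 = 7. Add edge {5,7}. Now deg[5]=0, deg[7]=2.
Step 4: smallest deg-1 vertex = 6, p_4 = 4. Add edge {4,6}. Now deg[6]=0, deg[4]=1.
Step 5: smallest deg-1 vertex = 4, p_5 = 1. Add edge {1,4}. Now deg[4]=0, deg[1]=1.
Step 6: smallest deg-1 vertex = 1, p_6 = 7. Add edge {1,7}. Now deg[1]=0, deg[7]=1.
Final: two remaining deg-1 vertices are 7, 8. Add edge {7,8}.

Answer: 2 5
1 3
5 7
4 6
1 4
1 7
7 8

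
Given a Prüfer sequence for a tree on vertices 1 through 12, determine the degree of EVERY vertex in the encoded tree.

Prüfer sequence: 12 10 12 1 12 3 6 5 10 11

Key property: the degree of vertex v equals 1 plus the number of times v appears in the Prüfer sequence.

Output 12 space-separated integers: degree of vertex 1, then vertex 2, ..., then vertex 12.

p_1 = 12: count[12] becomes 1
p_2 = 10: count[10] becomes 1
p_3 = 12: count[12] becomes 2
p_4 = 1: count[1] becomes 1
p_5 = 12: count[12] becomes 3
p_6 = 3: count[3] becomes 1
p_7 = 6: count[6] becomes 1
p_8 = 5: count[5] becomes 1
p_9 = 10: count[10] becomes 2
p_10 = 11: count[11] becomes 1
Degrees (1 + count): deg[1]=1+1=2, deg[2]=1+0=1, deg[3]=1+1=2, deg[4]=1+0=1, deg[5]=1+1=2, deg[6]=1+1=2, deg[7]=1+0=1, deg[8]=1+0=1, deg[9]=1+0=1, deg[10]=1+2=3, deg[11]=1+1=2, deg[12]=1+3=4

Answer: 2 1 2 1 2 2 1 1 1 3 2 4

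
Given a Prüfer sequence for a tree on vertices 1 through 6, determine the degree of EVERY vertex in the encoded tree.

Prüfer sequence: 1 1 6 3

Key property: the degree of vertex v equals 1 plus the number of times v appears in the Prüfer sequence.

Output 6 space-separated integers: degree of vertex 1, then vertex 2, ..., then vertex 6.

Answer: 3 1 2 1 1 2

Derivation:
p_1 = 1: count[1] becomes 1
p_2 = 1: count[1] becomes 2
p_3 = 6: count[6] becomes 1
p_4 = 3: count[3] becomes 1
Degrees (1 + count): deg[1]=1+2=3, deg[2]=1+0=1, deg[3]=1+1=2, deg[4]=1+0=1, deg[5]=1+0=1, deg[6]=1+1=2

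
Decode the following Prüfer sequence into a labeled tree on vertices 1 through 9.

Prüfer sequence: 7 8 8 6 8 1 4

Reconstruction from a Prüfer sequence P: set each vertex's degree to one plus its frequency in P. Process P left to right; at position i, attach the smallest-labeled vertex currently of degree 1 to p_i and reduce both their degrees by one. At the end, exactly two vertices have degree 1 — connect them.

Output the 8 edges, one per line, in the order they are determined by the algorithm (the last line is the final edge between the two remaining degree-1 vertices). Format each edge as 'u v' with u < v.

Initial degrees: {1:2, 2:1, 3:1, 4:2, 5:1, 6:2, 7:2, 8:4, 9:1}
Step 1: smallest deg-1 vertex = 2, p_1 = 7. Add edge {2,7}. Now deg[2]=0, deg[7]=1.
Step 2: smallest deg-1 vertex = 3, p_2 = 8. Add edge {3,8}. Now deg[3]=0, deg[8]=3.
Step 3: smallest deg-1 vertex = 5, p_3 = 8. Add edge {5,8}. Now deg[5]=0, deg[8]=2.
Step 4: smallest deg-1 vertex = 7, p_4 = 6. Add edge {6,7}. Now deg[7]=0, deg[6]=1.
Step 5: smallest deg-1 vertex = 6, p_5 = 8. Add edge {6,8}. Now deg[6]=0, deg[8]=1.
Step 6: smallest deg-1 vertex = 8, p_6 = 1. Add edge {1,8}. Now deg[8]=0, deg[1]=1.
Step 7: smallest deg-1 vertex = 1, p_7 = 4. Add edge {1,4}. Now deg[1]=0, deg[4]=1.
Final: two remaining deg-1 vertices are 4, 9. Add edge {4,9}.

Answer: 2 7
3 8
5 8
6 7
6 8
1 8
1 4
4 9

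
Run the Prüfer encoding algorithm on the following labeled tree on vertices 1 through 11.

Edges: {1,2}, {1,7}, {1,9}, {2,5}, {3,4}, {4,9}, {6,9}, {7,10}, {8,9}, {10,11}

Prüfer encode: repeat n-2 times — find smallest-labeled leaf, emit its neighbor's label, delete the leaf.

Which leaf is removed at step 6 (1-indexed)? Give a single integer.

Step 1: current leaves = {3,5,6,8,11}. Remove leaf 3 (neighbor: 4).
Step 2: current leaves = {4,5,6,8,11}. Remove leaf 4 (neighbor: 9).
Step 3: current leaves = {5,6,8,11}. Remove leaf 5 (neighbor: 2).
Step 4: current leaves = {2,6,8,11}. Remove leaf 2 (neighbor: 1).
Step 5: current leaves = {6,8,11}. Remove leaf 6 (neighbor: 9).
Step 6: current leaves = {8,11}. Remove leaf 8 (neighbor: 9).

Answer: 8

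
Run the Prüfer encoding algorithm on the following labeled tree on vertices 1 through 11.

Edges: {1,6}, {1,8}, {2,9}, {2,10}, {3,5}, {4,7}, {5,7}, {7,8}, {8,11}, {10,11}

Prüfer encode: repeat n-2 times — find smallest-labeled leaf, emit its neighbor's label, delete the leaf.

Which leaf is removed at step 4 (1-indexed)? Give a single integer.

Answer: 6

Derivation:
Step 1: current leaves = {3,4,6,9}. Remove leaf 3 (neighbor: 5).
Step 2: current leaves = {4,5,6,9}. Remove leaf 4 (neighbor: 7).
Step 3: current leaves = {5,6,9}. Remove leaf 5 (neighbor: 7).
Step 4: current leaves = {6,7,9}. Remove leaf 6 (neighbor: 1).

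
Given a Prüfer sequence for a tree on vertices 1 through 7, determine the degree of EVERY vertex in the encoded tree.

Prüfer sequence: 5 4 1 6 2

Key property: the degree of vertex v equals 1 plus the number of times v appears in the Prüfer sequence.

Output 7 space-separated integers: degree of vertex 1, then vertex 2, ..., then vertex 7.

p_1 = 5: count[5] becomes 1
p_2 = 4: count[4] becomes 1
p_3 = 1: count[1] becomes 1
p_4 = 6: count[6] becomes 1
p_5 = 2: count[2] becomes 1
Degrees (1 + count): deg[1]=1+1=2, deg[2]=1+1=2, deg[3]=1+0=1, deg[4]=1+1=2, deg[5]=1+1=2, deg[6]=1+1=2, deg[7]=1+0=1

Answer: 2 2 1 2 2 2 1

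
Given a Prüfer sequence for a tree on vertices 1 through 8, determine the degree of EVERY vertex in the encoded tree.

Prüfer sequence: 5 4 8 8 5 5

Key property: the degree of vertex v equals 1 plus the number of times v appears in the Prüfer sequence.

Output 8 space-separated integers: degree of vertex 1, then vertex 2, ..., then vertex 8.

p_1 = 5: count[5] becomes 1
p_2 = 4: count[4] becomes 1
p_3 = 8: count[8] becomes 1
p_4 = 8: count[8] becomes 2
p_5 = 5: count[5] becomes 2
p_6 = 5: count[5] becomes 3
Degrees (1 + count): deg[1]=1+0=1, deg[2]=1+0=1, deg[3]=1+0=1, deg[4]=1+1=2, deg[5]=1+3=4, deg[6]=1+0=1, deg[7]=1+0=1, deg[8]=1+2=3

Answer: 1 1 1 2 4 1 1 3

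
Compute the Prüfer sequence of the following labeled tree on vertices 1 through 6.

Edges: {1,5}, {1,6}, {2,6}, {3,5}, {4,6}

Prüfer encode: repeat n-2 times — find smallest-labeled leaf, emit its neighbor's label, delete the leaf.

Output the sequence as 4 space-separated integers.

Step 1: leaves = {2,3,4}. Remove smallest leaf 2, emit neighbor 6.
Step 2: leaves = {3,4}. Remove smallest leaf 3, emit neighbor 5.
Step 3: leaves = {4,5}. Remove smallest leaf 4, emit neighbor 6.
Step 4: leaves = {5,6}. Remove smallest leaf 5, emit neighbor 1.
Done: 2 vertices remain (1, 6). Sequence = [6 5 6 1]

Answer: 6 5 6 1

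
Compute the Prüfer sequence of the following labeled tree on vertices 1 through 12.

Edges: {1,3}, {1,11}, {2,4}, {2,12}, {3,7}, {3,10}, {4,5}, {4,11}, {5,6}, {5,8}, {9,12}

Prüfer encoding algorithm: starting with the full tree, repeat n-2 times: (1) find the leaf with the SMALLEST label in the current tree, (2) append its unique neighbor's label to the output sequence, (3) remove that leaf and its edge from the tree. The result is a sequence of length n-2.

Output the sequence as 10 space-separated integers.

Step 1: leaves = {6,7,8,9,10}. Remove smallest leaf 6, emit neighbor 5.
Step 2: leaves = {7,8,9,10}. Remove smallest leaf 7, emit neighbor 3.
Step 3: leaves = {8,9,10}. Remove smallest leaf 8, emit neighbor 5.
Step 4: leaves = {5,9,10}. Remove smallest leaf 5, emit neighbor 4.
Step 5: leaves = {9,10}. Remove smallest leaf 9, emit neighbor 12.
Step 6: leaves = {10,12}. Remove smallest leaf 10, emit neighbor 3.
Step 7: leaves = {3,12}. Remove smallest leaf 3, emit neighbor 1.
Step 8: leaves = {1,12}. Remove smallest leaf 1, emit neighbor 11.
Step 9: leaves = {11,12}. Remove smallest leaf 11, emit neighbor 4.
Step 10: leaves = {4,12}. Remove smallest leaf 4, emit neighbor 2.
Done: 2 vertices remain (2, 12). Sequence = [5 3 5 4 12 3 1 11 4 2]

Answer: 5 3 5 4 12 3 1 11 4 2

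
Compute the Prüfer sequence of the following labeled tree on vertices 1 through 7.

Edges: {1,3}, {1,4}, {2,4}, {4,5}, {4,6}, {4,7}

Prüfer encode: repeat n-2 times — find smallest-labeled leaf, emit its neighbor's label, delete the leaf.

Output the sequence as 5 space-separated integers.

Step 1: leaves = {2,3,5,6,7}. Remove smallest leaf 2, emit neighbor 4.
Step 2: leaves = {3,5,6,7}. Remove smallest leaf 3, emit neighbor 1.
Step 3: leaves = {1,5,6,7}. Remove smallest leaf 1, emit neighbor 4.
Step 4: leaves = {5,6,7}. Remove smallest leaf 5, emit neighbor 4.
Step 5: leaves = {6,7}. Remove smallest leaf 6, emit neighbor 4.
Done: 2 vertices remain (4, 7). Sequence = [4 1 4 4 4]

Answer: 4 1 4 4 4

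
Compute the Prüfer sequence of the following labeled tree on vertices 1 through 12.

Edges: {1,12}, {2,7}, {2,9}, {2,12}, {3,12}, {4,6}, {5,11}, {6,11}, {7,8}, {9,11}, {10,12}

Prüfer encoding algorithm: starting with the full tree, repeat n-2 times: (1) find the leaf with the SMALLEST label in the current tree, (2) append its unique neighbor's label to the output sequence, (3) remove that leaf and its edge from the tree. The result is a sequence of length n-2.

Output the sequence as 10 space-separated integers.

Step 1: leaves = {1,3,4,5,8,10}. Remove smallest leaf 1, emit neighbor 12.
Step 2: leaves = {3,4,5,8,10}. Remove smallest leaf 3, emit neighbor 12.
Step 3: leaves = {4,5,8,10}. Remove smallest leaf 4, emit neighbor 6.
Step 4: leaves = {5,6,8,10}. Remove smallest leaf 5, emit neighbor 11.
Step 5: leaves = {6,8,10}. Remove smallest leaf 6, emit neighbor 11.
Step 6: leaves = {8,10,11}. Remove smallest leaf 8, emit neighbor 7.
Step 7: leaves = {7,10,11}. Remove smallest leaf 7, emit neighbor 2.
Step 8: leaves = {10,11}. Remove smallest leaf 10, emit neighbor 12.
Step 9: leaves = {11,12}. Remove smallest leaf 11, emit neighbor 9.
Step 10: leaves = {9,12}. Remove smallest leaf 9, emit neighbor 2.
Done: 2 vertices remain (2, 12). Sequence = [12 12 6 11 11 7 2 12 9 2]

Answer: 12 12 6 11 11 7 2 12 9 2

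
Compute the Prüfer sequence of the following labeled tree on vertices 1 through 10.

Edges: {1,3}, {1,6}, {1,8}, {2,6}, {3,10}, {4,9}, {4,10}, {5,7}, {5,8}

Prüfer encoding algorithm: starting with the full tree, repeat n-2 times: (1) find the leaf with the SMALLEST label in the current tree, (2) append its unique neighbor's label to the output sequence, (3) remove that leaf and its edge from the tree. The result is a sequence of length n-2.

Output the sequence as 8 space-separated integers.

Answer: 6 1 5 8 1 3 10 4

Derivation:
Step 1: leaves = {2,7,9}. Remove smallest leaf 2, emit neighbor 6.
Step 2: leaves = {6,7,9}. Remove smallest leaf 6, emit neighbor 1.
Step 3: leaves = {7,9}. Remove smallest leaf 7, emit neighbor 5.
Step 4: leaves = {5,9}. Remove smallest leaf 5, emit neighbor 8.
Step 5: leaves = {8,9}. Remove smallest leaf 8, emit neighbor 1.
Step 6: leaves = {1,9}. Remove smallest leaf 1, emit neighbor 3.
Step 7: leaves = {3,9}. Remove smallest leaf 3, emit neighbor 10.
Step 8: leaves = {9,10}. Remove smallest leaf 9, emit neighbor 4.
Done: 2 vertices remain (4, 10). Sequence = [6 1 5 8 1 3 10 4]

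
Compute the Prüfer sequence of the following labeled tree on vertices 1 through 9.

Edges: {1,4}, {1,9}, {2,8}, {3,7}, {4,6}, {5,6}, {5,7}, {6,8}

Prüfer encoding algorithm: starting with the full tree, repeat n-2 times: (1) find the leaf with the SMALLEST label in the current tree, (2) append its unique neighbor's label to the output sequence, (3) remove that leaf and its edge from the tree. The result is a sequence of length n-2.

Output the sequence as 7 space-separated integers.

Step 1: leaves = {2,3,9}. Remove smallest leaf 2, emit neighbor 8.
Step 2: leaves = {3,8,9}. Remove smallest leaf 3, emit neighbor 7.
Step 3: leaves = {7,8,9}. Remove smallest leaf 7, emit neighbor 5.
Step 4: leaves = {5,8,9}. Remove smallest leaf 5, emit neighbor 6.
Step 5: leaves = {8,9}. Remove smallest leaf 8, emit neighbor 6.
Step 6: leaves = {6,9}. Remove smallest leaf 6, emit neighbor 4.
Step 7: leaves = {4,9}. Remove smallest leaf 4, emit neighbor 1.
Done: 2 vertices remain (1, 9). Sequence = [8 7 5 6 6 4 1]

Answer: 8 7 5 6 6 4 1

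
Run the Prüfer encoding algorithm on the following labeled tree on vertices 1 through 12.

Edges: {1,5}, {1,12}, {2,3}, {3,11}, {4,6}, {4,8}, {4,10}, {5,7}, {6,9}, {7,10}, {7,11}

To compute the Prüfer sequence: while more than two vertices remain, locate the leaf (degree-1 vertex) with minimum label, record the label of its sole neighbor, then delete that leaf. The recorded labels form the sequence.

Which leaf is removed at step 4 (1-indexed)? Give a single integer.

Answer: 9

Derivation:
Step 1: current leaves = {2,8,9,12}. Remove leaf 2 (neighbor: 3).
Step 2: current leaves = {3,8,9,12}. Remove leaf 3 (neighbor: 11).
Step 3: current leaves = {8,9,11,12}. Remove leaf 8 (neighbor: 4).
Step 4: current leaves = {9,11,12}. Remove leaf 9 (neighbor: 6).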